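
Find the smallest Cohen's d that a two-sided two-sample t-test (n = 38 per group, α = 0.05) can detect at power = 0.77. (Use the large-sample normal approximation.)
d ≈ 0.62

Minimum detectable effect (two-sample t-test, normal approximation):
d = (z_{α/2} + z_β) / √(n/2)
d = (1.960 + 0.739) / √(38/2)
d = 2.699 / 4.359
d ≈ 0.62

By Cohen's convention (0.2 small / 0.5 medium / 0.8 large): medium effect.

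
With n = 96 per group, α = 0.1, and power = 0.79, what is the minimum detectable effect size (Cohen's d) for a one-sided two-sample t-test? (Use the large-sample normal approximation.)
d ≈ 0.30

Minimum detectable effect (two-sample t-test, normal approximation):
d = (z_α + z_β) / √(n/2)
d = (1.282 + 0.806) / √(96/2)
d = 2.088 / 6.928
d ≈ 0.30

By Cohen's convention (0.2 small / 0.5 medium / 0.8 large): small effect.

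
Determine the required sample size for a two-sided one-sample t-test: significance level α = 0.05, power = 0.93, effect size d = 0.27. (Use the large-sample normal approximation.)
n = 162

Sample size formula (one-sample t-test, normal approximation):
n = ((z_{α/2} + z_β) / d)²

z_{α/2} = 1.960 (for α = 0.05, two-sided)
z_β = 1.476 (for power = 0.93)
d = 0.27

n = ((1.960 + 1.476) / 0.27)²
n = (12.726)²
n ≈ 161.95
Round up to the next whole number: n = 162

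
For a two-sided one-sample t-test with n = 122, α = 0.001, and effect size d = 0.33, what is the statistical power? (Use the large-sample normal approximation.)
Power ≈ 0.64

Power calculation (one-sample t-test, normal approximation):
z_β = d · √n - z_{α/2}
z_β = 0.33 · √122 - 3.291
z_β = 0.33 · 11.045 - 3.291
z_β = 0.354

Power = Φ(z_β) = Φ(0.354) ≈ 0.638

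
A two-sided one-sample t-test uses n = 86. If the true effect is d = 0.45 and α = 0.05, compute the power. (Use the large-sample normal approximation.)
Power ≈ 0.99

Power calculation (one-sample t-test, normal approximation):
z_β = d · √n - z_{α/2}
z_β = 0.45 · √86 - 1.960
z_β = 0.45 · 9.274 - 1.960
z_β = 2.213

Power = Φ(z_β) = Φ(2.213) ≈ 0.987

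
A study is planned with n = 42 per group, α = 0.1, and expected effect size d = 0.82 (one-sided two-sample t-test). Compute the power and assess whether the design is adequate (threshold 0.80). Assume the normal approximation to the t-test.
Power ≈ 0.99; the study is adequately powered (power ≥ 0.80)

Power calculation (two-sample t-test, normal approximation):
z_β = d · √(n/2) - z_α
z_β = 0.82 · √(42/2) - 1.282
z_β = 0.82 · 4.583 - 1.282
z_β = 2.476

Power = Φ(z_β) = Φ(2.476) ≈ 0.993

Effect size d = 0.82 is large by Cohen's convention (0.2/0.5/0.8).

Threshold: power ≥ 0.80 is conventionally adequate.
Power ≈ 0.99 → the study is adequately powered (power ≥ 0.80).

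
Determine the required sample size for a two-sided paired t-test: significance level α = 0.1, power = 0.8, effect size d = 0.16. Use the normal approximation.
n = 242 pairs

Sample size formula (paired t-test, normal approximation):
n = ((z_{α/2} + z_β) / d)²

z_{α/2} = 1.645 (for α = 0.1, two-sided)
z_β = 0.842 (for power = 0.8)
d = 0.16

n = ((1.645 + 0.842) / 0.16)²
n = (15.544)²
n ≈ 241.62
Round up to the next whole number: n = 242 pairs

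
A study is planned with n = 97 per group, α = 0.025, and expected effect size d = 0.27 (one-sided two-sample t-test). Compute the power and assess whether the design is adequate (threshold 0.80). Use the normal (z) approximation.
Power ≈ 0.47; the study is underpowered (power < 0.80)

Power calculation (two-sample t-test, normal approximation):
z_β = d · √(n/2) - z_α
z_β = 0.27 · √(97/2) - 1.960
z_β = 0.27 · 6.964 - 1.960
z_β = -0.080

Power = Φ(z_β) = Φ(-0.080) ≈ 0.468

Effect size d = 0.27 is small by Cohen's convention (0.2/0.5/0.8).

Threshold: power ≥ 0.80 is conventionally adequate.
Power ≈ 0.47 → the study is underpowered (power < 0.80).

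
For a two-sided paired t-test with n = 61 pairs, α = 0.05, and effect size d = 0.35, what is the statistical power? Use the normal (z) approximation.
Power ≈ 0.78

Power calculation (paired t-test, normal approximation):
z_β = d · √n - z_{α/2}
z_β = 0.35 · √61 - 1.960
z_β = 0.35 · 7.810 - 1.960
z_β = 0.774

Power = Φ(z_β) = Φ(0.774) ≈ 0.780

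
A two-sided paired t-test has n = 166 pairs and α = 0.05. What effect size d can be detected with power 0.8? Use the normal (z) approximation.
d ≈ 0.22

Minimum detectable effect (paired t-test, normal approximation):
d = (z_{α/2} + z_β) / √n
d = (1.960 + 0.842) / √166
d = 2.802 / 12.884
d ≈ 0.22

By Cohen's convention (0.2 small / 0.5 medium / 0.8 large): small effect.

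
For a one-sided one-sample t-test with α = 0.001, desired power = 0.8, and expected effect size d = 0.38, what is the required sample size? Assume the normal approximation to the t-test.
n = 108

Sample size formula (one-sample t-test, normal approximation):
n = ((z_α + z_β) / d)²

z_α = 3.090 (for α = 0.001, one-sided)
z_β = 0.842 (for power = 0.8)
d = 0.38

n = ((3.090 + 0.842) / 0.38)²
n = (10.347)²
n ≈ 107.06
Round up to the next whole number: n = 108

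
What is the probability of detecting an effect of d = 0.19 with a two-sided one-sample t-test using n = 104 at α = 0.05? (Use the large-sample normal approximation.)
Power ≈ 0.49

Power calculation (one-sample t-test, normal approximation):
z_β = d · √n - z_{α/2}
z_β = 0.19 · √104 - 1.960
z_β = 0.19 · 10.198 - 1.960
z_β = -0.022

Power = Φ(z_β) = Φ(-0.022) ≈ 0.491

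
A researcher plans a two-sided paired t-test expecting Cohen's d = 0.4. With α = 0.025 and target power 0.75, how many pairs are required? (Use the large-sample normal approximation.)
n = 54 pairs

Sample size formula (paired t-test, normal approximation):
n = ((z_{α/2} + z_β) / d)²

z_{α/2} = 2.241 (for α = 0.025, two-sided)
z_β = 0.674 (for power = 0.75)
d = 0.4

n = ((2.241 + 0.674) / 0.4)²
n = (7.288)²
n ≈ 53.11
Round up to the next whole number: n = 54 pairs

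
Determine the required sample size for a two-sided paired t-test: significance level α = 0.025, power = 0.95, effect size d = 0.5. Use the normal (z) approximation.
n = 61 pairs

Sample size formula (paired t-test, normal approximation):
n = ((z_{α/2} + z_β) / d)²

z_{α/2} = 2.241 (for α = 0.025, two-sided)
z_β = 1.645 (for power = 0.95)
d = 0.5

n = ((2.241 + 1.645) / 0.5)²
n = (7.772)²
n ≈ 60.40
Round up to the next whole number: n = 61 pairs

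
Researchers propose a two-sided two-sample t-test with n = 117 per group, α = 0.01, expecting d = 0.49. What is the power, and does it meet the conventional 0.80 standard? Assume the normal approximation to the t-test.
Power ≈ 0.88; the study is adequately powered (power ≥ 0.80)

Power calculation (two-sample t-test, normal approximation):
z_β = d · √(n/2) - z_{α/2}
z_β = 0.49 · √(117/2) - 2.576
z_β = 0.49 · 7.649 - 2.576
z_β = 1.172

Power = Φ(z_β) = Φ(1.172) ≈ 0.879

Effect size d = 0.49 is small by Cohen's convention (0.2/0.5/0.8).

Threshold: power ≥ 0.80 is conventionally adequate.
Power ≈ 0.88 → the study is adequately powered (power ≥ 0.80).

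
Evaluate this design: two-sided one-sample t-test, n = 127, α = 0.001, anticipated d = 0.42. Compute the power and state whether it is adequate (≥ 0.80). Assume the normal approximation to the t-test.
Power ≈ 0.93; the study is adequately powered (power ≥ 0.80)

Power calculation (one-sample t-test, normal approximation):
z_β = d · √n - z_{α/2}
z_β = 0.42 · √127 - 3.291
z_β = 0.42 · 11.269 - 3.291
z_β = 1.443

Power = Φ(z_β) = Φ(1.443) ≈ 0.925

Effect size d = 0.42 is small by Cohen's convention (0.2/0.5/0.8).

Threshold: power ≥ 0.80 is conventionally adequate.
Power ≈ 0.93 → the study is adequately powered (power ≥ 0.80).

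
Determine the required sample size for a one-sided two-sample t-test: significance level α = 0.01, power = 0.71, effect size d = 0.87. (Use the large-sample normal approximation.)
n = 22 per group

Sample size formula (two-sample t-test, normal approximation):
n = 2 · ((z_α + z_β) / d)²

z_α = 2.326 (for α = 0.01, one-sided)
z_β = 0.553 (for power = 0.71)
d = 0.87

n = 2 · ((2.326 + 0.553) / 0.87)²
n = 2 · (3.309)²
n ≈ 21.90
Round up to the next whole number: n = 22 per group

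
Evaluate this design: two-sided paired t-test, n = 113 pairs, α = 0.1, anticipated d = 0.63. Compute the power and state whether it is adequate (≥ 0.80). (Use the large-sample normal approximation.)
Power ≈ 1.00; the study is adequately powered (power ≥ 0.80)

Power calculation (paired t-test, normal approximation):
z_β = d · √n - z_{α/2}
z_β = 0.63 · √113 - 1.645
z_β = 0.63 · 10.630 - 1.645
z_β = 5.052

Power = Φ(z_β) = Φ(5.052) ≈ 1.000

Effect size d = 0.63 is medium by Cohen's convention (0.2/0.5/0.8).

Threshold: power ≥ 0.80 is conventionally adequate.
Power ≈ 1.00 → the study is adequately powered (power ≥ 0.80).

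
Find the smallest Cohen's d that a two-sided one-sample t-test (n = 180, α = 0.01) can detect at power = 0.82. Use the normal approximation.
d ≈ 0.26

Minimum detectable effect (one-sample t-test, normal approximation):
d = (z_{α/2} + z_β) / √n
d = (2.576 + 0.915) / √180
d = 3.491 / 13.416
d ≈ 0.26

By Cohen's convention (0.2 small / 0.5 medium / 0.8 large): small effect.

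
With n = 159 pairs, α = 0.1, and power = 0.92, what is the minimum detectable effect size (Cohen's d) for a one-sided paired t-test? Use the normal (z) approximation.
d ≈ 0.21

Minimum detectable effect (paired t-test, normal approximation):
d = (z_α + z_β) / √n
d = (1.282 + 1.405) / √159
d = 2.687 / 12.610
d ≈ 0.21

By Cohen's convention (0.2 small / 0.5 medium / 0.8 large): small effect.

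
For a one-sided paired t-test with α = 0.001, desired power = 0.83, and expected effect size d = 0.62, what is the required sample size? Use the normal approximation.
n = 43 pairs

Sample size formula (paired t-test, normal approximation):
n = ((z_α + z_β) / d)²

z_α = 3.090 (for α = 0.001, one-sided)
z_β = 0.954 (for power = 0.83)
d = 0.62

n = ((3.090 + 0.954) / 0.62)²
n = (6.523)²
n ≈ 42.55
Round up to the next whole number: n = 43 pairs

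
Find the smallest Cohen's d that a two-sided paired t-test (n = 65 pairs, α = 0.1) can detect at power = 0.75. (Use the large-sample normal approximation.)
d ≈ 0.29

Minimum detectable effect (paired t-test, normal approximation):
d = (z_{α/2} + z_β) / √n
d = (1.645 + 0.674) / √65
d = 2.319 / 8.062
d ≈ 0.29

By Cohen's convention (0.2 small / 0.5 medium / 0.8 large): small effect.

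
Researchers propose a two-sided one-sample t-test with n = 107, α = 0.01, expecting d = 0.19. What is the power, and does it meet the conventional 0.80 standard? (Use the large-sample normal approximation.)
Power ≈ 0.27; the study is underpowered (power < 0.80)

Power calculation (one-sample t-test, normal approximation):
z_β = d · √n - z_{α/2}
z_β = 0.19 · √107 - 2.576
z_β = 0.19 · 10.344 - 2.576
z_β = -0.610

Power = Φ(z_β) = Φ(-0.610) ≈ 0.271

Effect size d = 0.19 is very small by Cohen's convention (0.2/0.5/0.8).

Threshold: power ≥ 0.80 is conventionally adequate.
Power ≈ 0.27 → the study is underpowered (power < 0.80).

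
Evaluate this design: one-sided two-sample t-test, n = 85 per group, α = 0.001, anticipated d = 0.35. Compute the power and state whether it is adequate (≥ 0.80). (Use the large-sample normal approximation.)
Power ≈ 0.21; the study is underpowered (power < 0.80)

Power calculation (two-sample t-test, normal approximation):
z_β = d · √(n/2) - z_α
z_β = 0.35 · √(85/2) - 3.090
z_β = 0.35 · 6.519 - 3.090
z_β = -0.809

Power = Φ(z_β) = Φ(-0.809) ≈ 0.209

Effect size d = 0.35 is small by Cohen's convention (0.2/0.5/0.8).

Threshold: power ≥ 0.80 is conventionally adequate.
Power ≈ 0.21 → the study is underpowered (power < 0.80).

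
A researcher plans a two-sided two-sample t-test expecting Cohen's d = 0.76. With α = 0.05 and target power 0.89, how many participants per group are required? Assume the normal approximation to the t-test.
n = 36 per group

Sample size formula (two-sample t-test, normal approximation):
n = 2 · ((z_{α/2} + z_β) / d)²

z_{α/2} = 1.960 (for α = 0.05, two-sided)
z_β = 1.227 (for power = 0.89)
d = 0.76

n = 2 · ((1.960 + 1.227) / 0.76)²
n = 2 · (4.193)²
n ≈ 35.16
Round up to the next whole number: n = 36 per group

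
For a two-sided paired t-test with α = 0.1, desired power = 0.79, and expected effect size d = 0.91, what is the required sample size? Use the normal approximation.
n = 8 pairs

Sample size formula (paired t-test, normal approximation):
n = ((z_{α/2} + z_β) / d)²

z_{α/2} = 1.645 (for α = 0.1, two-sided)
z_β = 0.806 (for power = 0.79)
d = 0.91

n = ((1.645 + 0.806) / 0.91)²
n = (2.693)²
n ≈ 7.25
Round up to the next whole number: n = 8 pairs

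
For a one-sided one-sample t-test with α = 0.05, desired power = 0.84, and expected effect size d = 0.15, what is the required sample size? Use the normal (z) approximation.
n = 310

Sample size formula (one-sample t-test, normal approximation):
n = ((z_α + z_β) / d)²

z_α = 1.645 (for α = 0.05, one-sided)
z_β = 0.994 (for power = 0.84)
d = 0.15

n = ((1.645 + 0.994) / 0.15)²
n = (17.593)²
n ≈ 309.51
Round up to the next whole number: n = 310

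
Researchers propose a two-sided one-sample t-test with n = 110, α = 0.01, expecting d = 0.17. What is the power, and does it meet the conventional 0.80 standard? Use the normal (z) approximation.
Power ≈ 0.21; the study is underpowered (power < 0.80)

Power calculation (one-sample t-test, normal approximation):
z_β = d · √n - z_{α/2}
z_β = 0.17 · √110 - 2.576
z_β = 0.17 · 10.488 - 2.576
z_β = -0.793

Power = Φ(z_β) = Φ(-0.793) ≈ 0.214

Effect size d = 0.17 is very small by Cohen's convention (0.2/0.5/0.8).

Threshold: power ≥ 0.80 is conventionally adequate.
Power ≈ 0.21 → the study is underpowered (power < 0.80).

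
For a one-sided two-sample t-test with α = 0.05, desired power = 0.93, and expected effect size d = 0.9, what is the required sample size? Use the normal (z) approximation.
n = 25 per group

Sample size formula (two-sample t-test, normal approximation):
n = 2 · ((z_α + z_β) / d)²

z_α = 1.645 (for α = 0.05, one-sided)
z_β = 1.476 (for power = 0.93)
d = 0.9

n = 2 · ((1.645 + 1.476) / 0.9)²
n = 2 · (3.468)²
n ≈ 24.05
Round up to the next whole number: n = 25 per group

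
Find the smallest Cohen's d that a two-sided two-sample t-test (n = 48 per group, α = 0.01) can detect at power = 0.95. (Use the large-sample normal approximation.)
d ≈ 0.86

Minimum detectable effect (two-sample t-test, normal approximation):
d = (z_{α/2} + z_β) / √(n/2)
d = (2.576 + 1.645) / √(48/2)
d = 4.221 / 4.899
d ≈ 0.86

By Cohen's convention (0.2 small / 0.5 medium / 0.8 large): large effect.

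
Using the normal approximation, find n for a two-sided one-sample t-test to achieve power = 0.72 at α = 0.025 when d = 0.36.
n = 62

Sample size formula (one-sample t-test, normal approximation):
n = ((z_{α/2} + z_β) / d)²

z_{α/2} = 2.241 (for α = 0.025, two-sided)
z_β = 0.583 (for power = 0.72)
d = 0.36

n = ((2.241 + 0.583) / 0.36)²
n = (7.844)²
n ≈ 61.53
Round up to the next whole number: n = 62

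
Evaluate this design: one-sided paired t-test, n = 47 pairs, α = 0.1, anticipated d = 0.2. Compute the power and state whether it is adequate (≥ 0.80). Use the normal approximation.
Power ≈ 0.54; the study is underpowered (power < 0.80)

Power calculation (paired t-test, normal approximation):
z_β = d · √n - z_α
z_β = 0.2 · √47 - 1.282
z_β = 0.2 · 6.856 - 1.282
z_β = 0.090

Power = Φ(z_β) = Φ(0.090) ≈ 0.536

Effect size d = 0.2 is small by Cohen's convention (0.2/0.5/0.8).

Threshold: power ≥ 0.80 is conventionally adequate.
Power ≈ 0.54 → the study is underpowered (power < 0.80).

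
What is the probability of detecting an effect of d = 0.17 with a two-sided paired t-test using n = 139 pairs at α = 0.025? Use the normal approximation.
Power ≈ 0.41

Power calculation (paired t-test, normal approximation):
z_β = d · √n - z_{α/2}
z_β = 0.17 · √139 - 2.241
z_β = 0.17 · 11.790 - 2.241
z_β = -0.237

Power = Φ(z_β) = Φ(-0.237) ≈ 0.406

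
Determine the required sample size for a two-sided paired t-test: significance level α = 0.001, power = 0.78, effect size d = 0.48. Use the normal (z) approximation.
n = 72 pairs

Sample size formula (paired t-test, normal approximation):
n = ((z_{α/2} + z_β) / d)²

z_{α/2} = 3.291 (for α = 0.001, two-sided)
z_β = 0.772 (for power = 0.78)
d = 0.48

n = ((3.291 + 0.772) / 0.48)²
n = (8.465)²
n ≈ 71.66
Round up to the next whole number: n = 72 pairs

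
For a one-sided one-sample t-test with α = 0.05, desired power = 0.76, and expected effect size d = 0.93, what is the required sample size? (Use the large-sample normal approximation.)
n = 7

Sample size formula (one-sample t-test, normal approximation):
n = ((z_α + z_β) / d)²

z_α = 1.645 (for α = 0.05, one-sided)
z_β = 0.706 (for power = 0.76)
d = 0.93

n = ((1.645 + 0.706) / 0.93)²
n = (2.528)²
n ≈ 6.39
Round up to the next whole number: n = 7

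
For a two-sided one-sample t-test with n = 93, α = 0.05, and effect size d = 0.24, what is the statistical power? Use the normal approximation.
Power ≈ 0.64

Power calculation (one-sample t-test, normal approximation):
z_β = d · √n - z_{α/2}
z_β = 0.24 · √93 - 1.960
z_β = 0.24 · 9.644 - 1.960
z_β = 0.355

Power = Φ(z_β) = Φ(0.355) ≈ 0.639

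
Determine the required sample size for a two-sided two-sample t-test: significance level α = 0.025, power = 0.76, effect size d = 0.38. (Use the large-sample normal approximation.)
n = 121 per group

Sample size formula (two-sample t-test, normal approximation):
n = 2 · ((z_{α/2} + z_β) / d)²

z_{α/2} = 2.241 (for α = 0.025, two-sided)
z_β = 0.706 (for power = 0.76)
d = 0.38

n = 2 · ((2.241 + 0.706) / 0.38)²
n = 2 · (7.755)²
n ≈ 120.28
Round up to the next whole number: n = 121 per group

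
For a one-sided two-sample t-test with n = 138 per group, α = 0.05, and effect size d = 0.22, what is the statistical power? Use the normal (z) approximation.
Power ≈ 0.57

Power calculation (two-sample t-test, normal approximation):
z_β = d · √(n/2) - z_α
z_β = 0.22 · √(138/2) - 1.645
z_β = 0.22 · 8.307 - 1.645
z_β = 0.183

Power = Φ(z_β) = Φ(0.183) ≈ 0.572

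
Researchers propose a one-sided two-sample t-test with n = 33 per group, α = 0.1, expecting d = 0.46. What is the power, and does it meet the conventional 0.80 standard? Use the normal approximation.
Power ≈ 0.72; the study is underpowered (power < 0.80)

Power calculation (two-sample t-test, normal approximation):
z_β = d · √(n/2) - z_α
z_β = 0.46 · √(33/2) - 1.282
z_β = 0.46 · 4.062 - 1.282
z_β = 0.587

Power = Φ(z_β) = Φ(0.587) ≈ 0.721

Effect size d = 0.46 is small by Cohen's convention (0.2/0.5/0.8).

Threshold: power ≥ 0.80 is conventionally adequate.
Power ≈ 0.72 → the study is underpowered (power < 0.80).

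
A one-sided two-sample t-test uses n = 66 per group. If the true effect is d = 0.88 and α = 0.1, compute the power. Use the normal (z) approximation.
Power ≈ 1.00

Power calculation (two-sample t-test, normal approximation):
z_β = d · √(n/2) - z_α
z_β = 0.88 · √(66/2) - 1.282
z_β = 0.88 · 5.745 - 1.282
z_β = 3.774

Power = Φ(z_β) = Φ(3.774) ≈ 1.000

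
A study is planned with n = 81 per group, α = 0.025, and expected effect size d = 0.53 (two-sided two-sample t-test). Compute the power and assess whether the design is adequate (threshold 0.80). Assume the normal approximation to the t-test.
Power ≈ 0.87; the study is adequately powered (power ≥ 0.80)

Power calculation (two-sample t-test, normal approximation):
z_β = d · √(n/2) - z_{α/2}
z_β = 0.53 · √(81/2) - 2.241
z_β = 0.53 · 6.364 - 2.241
z_β = 1.131

Power = Φ(z_β) = Φ(1.131) ≈ 0.871

Effect size d = 0.53 is medium by Cohen's convention (0.2/0.5/0.8).

Threshold: power ≥ 0.80 is conventionally adequate.
Power ≈ 0.87 → the study is adequately powered (power ≥ 0.80).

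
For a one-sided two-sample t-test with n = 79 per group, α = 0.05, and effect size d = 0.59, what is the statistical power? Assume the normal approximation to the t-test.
Power ≈ 0.98

Power calculation (two-sample t-test, normal approximation):
z_β = d · √(n/2) - z_α
z_β = 0.59 · √(79/2) - 1.645
z_β = 0.59 · 6.285 - 1.645
z_β = 2.063

Power = Φ(z_β) = Φ(2.063) ≈ 0.980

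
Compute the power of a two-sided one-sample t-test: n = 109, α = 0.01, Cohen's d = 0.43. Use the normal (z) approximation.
Power ≈ 0.97

Power calculation (one-sample t-test, normal approximation):
z_β = d · √n - z_{α/2}
z_β = 0.43 · √109 - 2.576
z_β = 0.43 · 10.440 - 2.576
z_β = 1.914

Power = Φ(z_β) = Φ(1.914) ≈ 0.972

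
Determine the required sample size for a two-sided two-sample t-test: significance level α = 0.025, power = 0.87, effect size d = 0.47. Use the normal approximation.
n = 103 per group

Sample size formula (two-sample t-test, normal approximation):
n = 2 · ((z_{α/2} + z_β) / d)²

z_{α/2} = 2.241 (for α = 0.025, two-sided)
z_β = 1.126 (for power = 0.87)
d = 0.47

n = 2 · ((2.241 + 1.126) / 0.47)²
n = 2 · (7.164)²
n ≈ 102.65
Round up to the next whole number: n = 103 per group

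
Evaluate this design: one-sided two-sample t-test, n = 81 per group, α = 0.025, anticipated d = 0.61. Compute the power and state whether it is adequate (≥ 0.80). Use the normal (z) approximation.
Power ≈ 0.97; the study is adequately powered (power ≥ 0.80)

Power calculation (two-sample t-test, normal approximation):
z_β = d · √(n/2) - z_α
z_β = 0.61 · √(81/2) - 1.960
z_β = 0.61 · 6.364 - 1.960
z_β = 1.922

Power = Φ(z_β) = Φ(1.922) ≈ 0.973

Effect size d = 0.61 is medium by Cohen's convention (0.2/0.5/0.8).

Threshold: power ≥ 0.80 is conventionally adequate.
Power ≈ 0.97 → the study is adequately powered (power ≥ 0.80).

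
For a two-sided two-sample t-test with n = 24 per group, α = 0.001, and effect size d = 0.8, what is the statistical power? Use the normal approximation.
Power ≈ 0.30

Power calculation (two-sample t-test, normal approximation):
z_β = d · √(n/2) - z_{α/2}
z_β = 0.8 · √(24/2) - 3.291
z_β = 0.8 · 3.464 - 3.291
z_β = -0.519

Power = Φ(z_β) = Φ(-0.519) ≈ 0.302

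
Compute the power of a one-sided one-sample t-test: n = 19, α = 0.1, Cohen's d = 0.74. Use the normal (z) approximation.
Power ≈ 0.97

Power calculation (one-sample t-test, normal approximation):
z_β = d · √n - z_α
z_β = 0.74 · √19 - 1.282
z_β = 0.74 · 4.359 - 1.282
z_β = 1.944

Power = Φ(z_β) = Φ(1.944) ≈ 0.974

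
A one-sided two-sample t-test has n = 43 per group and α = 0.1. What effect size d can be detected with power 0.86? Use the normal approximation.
d ≈ 0.51

Minimum detectable effect (two-sample t-test, normal approximation):
d = (z_α + z_β) / √(n/2)
d = (1.282 + 1.080) / √(43/2)
d = 2.362 / 4.637
d ≈ 0.51

By Cohen's convention (0.2 small / 0.5 medium / 0.8 large): medium effect.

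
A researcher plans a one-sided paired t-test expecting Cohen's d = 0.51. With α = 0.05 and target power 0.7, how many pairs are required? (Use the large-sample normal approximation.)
n = 19 pairs

Sample size formula (paired t-test, normal approximation):
n = ((z_α + z_β) / d)²

z_α = 1.645 (for α = 0.05, one-sided)
z_β = 0.524 (for power = 0.7)
d = 0.51

n = ((1.645 + 0.524) / 0.51)²
n = (4.253)²
n ≈ 18.09
Round up to the next whole number: n = 19 pairs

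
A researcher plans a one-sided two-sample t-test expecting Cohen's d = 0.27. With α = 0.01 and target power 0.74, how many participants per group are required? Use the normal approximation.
n = 242 per group

Sample size formula (two-sample t-test, normal approximation):
n = 2 · ((z_α + z_β) / d)²

z_α = 2.326 (for α = 0.01, one-sided)
z_β = 0.643 (for power = 0.74)
d = 0.27

n = 2 · ((2.326 + 0.643) / 0.27)²
n = 2 · (10.996)²
n ≈ 241.82
Round up to the next whole number: n = 242 per group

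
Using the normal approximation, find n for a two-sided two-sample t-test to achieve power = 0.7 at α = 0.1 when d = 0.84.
n = 14 per group

Sample size formula (two-sample t-test, normal approximation):
n = 2 · ((z_{α/2} + z_β) / d)²

z_{α/2} = 1.645 (for α = 0.1, two-sided)
z_β = 0.524 (for power = 0.7)
d = 0.84

n = 2 · ((1.645 + 0.524) / 0.84)²
n = 2 · (2.582)²
n ≈ 13.33
Round up to the next whole number: n = 14 per group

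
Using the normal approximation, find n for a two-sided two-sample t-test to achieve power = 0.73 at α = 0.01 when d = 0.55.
n = 68 per group

Sample size formula (two-sample t-test, normal approximation):
n = 2 · ((z_{α/2} + z_β) / d)²

z_{α/2} = 2.576 (for α = 0.01, two-sided)
z_β = 0.613 (for power = 0.73)
d = 0.55

n = 2 · ((2.576 + 0.613) / 0.55)²
n = 2 · (5.798)²
n ≈ 67.23
Round up to the next whole number: n = 68 per group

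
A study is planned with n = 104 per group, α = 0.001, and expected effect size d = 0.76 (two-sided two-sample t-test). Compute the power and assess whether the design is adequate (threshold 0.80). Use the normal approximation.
Power ≈ 0.99; the study is adequately powered (power ≥ 0.80)

Power calculation (two-sample t-test, normal approximation):
z_β = d · √(n/2) - z_{α/2}
z_β = 0.76 · √(104/2) - 3.291
z_β = 0.76 · 7.211 - 3.291
z_β = 2.190

Power = Φ(z_β) = Φ(2.190) ≈ 0.986

Effect size d = 0.76 is medium by Cohen's convention (0.2/0.5/0.8).

Threshold: power ≥ 0.80 is conventionally adequate.
Power ≈ 0.99 → the study is adequately powered (power ≥ 0.80).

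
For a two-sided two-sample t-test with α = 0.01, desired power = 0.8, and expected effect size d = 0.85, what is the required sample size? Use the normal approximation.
n = 33 per group

Sample size formula (two-sample t-test, normal approximation):
n = 2 · ((z_{α/2} + z_β) / d)²

z_{α/2} = 2.576 (for α = 0.01, two-sided)
z_β = 0.842 (for power = 0.8)
d = 0.85

n = 2 · ((2.576 + 0.842) / 0.85)²
n = 2 · (4.021)²
n ≈ 32.34
Round up to the next whole number: n = 33 per group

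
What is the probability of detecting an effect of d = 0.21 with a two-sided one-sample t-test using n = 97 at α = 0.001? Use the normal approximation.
Power ≈ 0.11

Power calculation (one-sample t-test, normal approximation):
z_β = d · √n - z_{α/2}
z_β = 0.21 · √97 - 3.291
z_β = 0.21 · 9.849 - 3.291
z_β = -1.222

Power = Φ(z_β) = Φ(-1.222) ≈ 0.111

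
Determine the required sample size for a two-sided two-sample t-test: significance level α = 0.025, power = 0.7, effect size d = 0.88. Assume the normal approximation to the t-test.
n = 20 per group

Sample size formula (two-sample t-test, normal approximation):
n = 2 · ((z_{α/2} + z_β) / d)²

z_{α/2} = 2.241 (for α = 0.025, two-sided)
z_β = 0.524 (for power = 0.7)
d = 0.88

n = 2 · ((2.241 + 0.524) / 0.88)²
n = 2 · (3.142)²
n ≈ 19.74
Round up to the next whole number: n = 20 per group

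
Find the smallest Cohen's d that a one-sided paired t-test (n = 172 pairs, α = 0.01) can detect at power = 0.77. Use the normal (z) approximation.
d ≈ 0.23

Minimum detectable effect (paired t-test, normal approximation):
d = (z_α + z_β) / √n
d = (2.326 + 0.739) / √172
d = 3.065 / 13.115
d ≈ 0.23

By Cohen's convention (0.2 small / 0.5 medium / 0.8 large): small effect.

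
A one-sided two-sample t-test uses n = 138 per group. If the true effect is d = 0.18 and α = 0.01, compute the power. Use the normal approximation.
Power ≈ 0.20

Power calculation (two-sample t-test, normal approximation):
z_β = d · √(n/2) - z_α
z_β = 0.18 · √(138/2) - 2.326
z_β = 0.18 · 8.307 - 2.326
z_β = -0.831

Power = Φ(z_β) = Φ(-0.831) ≈ 0.203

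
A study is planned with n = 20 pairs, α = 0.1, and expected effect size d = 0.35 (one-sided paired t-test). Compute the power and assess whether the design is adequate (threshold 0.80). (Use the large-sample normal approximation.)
Power ≈ 0.61; the study is underpowered (power < 0.80)

Power calculation (paired t-test, normal approximation):
z_β = d · √n - z_α
z_β = 0.35 · √20 - 1.282
z_β = 0.35 · 4.472 - 1.282
z_β = 0.284

Power = Φ(z_β) = Φ(0.284) ≈ 0.612

Effect size d = 0.35 is small by Cohen's convention (0.2/0.5/0.8).

Threshold: power ≥ 0.80 is conventionally adequate.
Power ≈ 0.61 → the study is underpowered (power < 0.80).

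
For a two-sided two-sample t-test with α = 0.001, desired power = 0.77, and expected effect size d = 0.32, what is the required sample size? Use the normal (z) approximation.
n = 318 per group

Sample size formula (two-sample t-test, normal approximation):
n = 2 · ((z_{α/2} + z_β) / d)²

z_{α/2} = 3.291 (for α = 0.001, two-sided)
z_β = 0.739 (for power = 0.77)
d = 0.32

n = 2 · ((3.291 + 0.739) / 0.32)²
n = 2 · (12.594)²
n ≈ 317.22
Round up to the next whole number: n = 318 per group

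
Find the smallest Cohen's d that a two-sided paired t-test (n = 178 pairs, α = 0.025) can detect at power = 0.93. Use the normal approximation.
d ≈ 0.28

Minimum detectable effect (paired t-test, normal approximation):
d = (z_{α/2} + z_β) / √n
d = (2.241 + 1.476) / √178
d = 3.717 / 13.342
d ≈ 0.28

By Cohen's convention (0.2 small / 0.5 medium / 0.8 large): small effect.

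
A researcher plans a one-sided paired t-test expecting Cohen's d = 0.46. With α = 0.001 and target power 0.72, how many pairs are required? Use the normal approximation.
n = 64 pairs

Sample size formula (paired t-test, normal approximation):
n = ((z_α + z_β) / d)²

z_α = 3.090 (for α = 0.001, one-sided)
z_β = 0.583 (for power = 0.72)
d = 0.46

n = ((3.090 + 0.583) / 0.46)²
n = (7.985)²
n ≈ 63.76
Round up to the next whole number: n = 64 pairs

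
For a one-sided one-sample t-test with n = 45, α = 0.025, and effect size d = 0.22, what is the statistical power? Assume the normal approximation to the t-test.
Power ≈ 0.31

Power calculation (one-sample t-test, normal approximation):
z_β = d · √n - z_α
z_β = 0.22 · √45 - 1.960
z_β = 0.22 · 6.708 - 1.960
z_β = -0.484

Power = Φ(z_β) = Φ(-0.484) ≈ 0.314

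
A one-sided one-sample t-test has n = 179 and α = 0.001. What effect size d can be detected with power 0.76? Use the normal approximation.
d ≈ 0.28

Minimum detectable effect (one-sample t-test, normal approximation):
d = (z_α + z_β) / √n
d = (3.090 + 0.706) / √179
d = 3.797 / 13.379
d ≈ 0.28

By Cohen's convention (0.2 small / 0.5 medium / 0.8 large): small effect.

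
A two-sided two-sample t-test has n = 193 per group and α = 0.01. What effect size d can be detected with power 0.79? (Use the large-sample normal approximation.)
d ≈ 0.34

Minimum detectable effect (two-sample t-test, normal approximation):
d = (z_{α/2} + z_β) / √(n/2)
d = (2.576 + 0.806) / √(193/2)
d = 3.382 / 9.823
d ≈ 0.34

By Cohen's convention (0.2 small / 0.5 medium / 0.8 large): small effect.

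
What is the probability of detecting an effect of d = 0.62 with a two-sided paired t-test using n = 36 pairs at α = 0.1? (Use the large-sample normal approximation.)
Power ≈ 0.98

Power calculation (paired t-test, normal approximation):
z_β = d · √n - z_{α/2}
z_β = 0.62 · √36 - 1.645
z_β = 0.62 · 6.000 - 1.645
z_β = 2.075

Power = Φ(z_β) = Φ(2.075) ≈ 0.981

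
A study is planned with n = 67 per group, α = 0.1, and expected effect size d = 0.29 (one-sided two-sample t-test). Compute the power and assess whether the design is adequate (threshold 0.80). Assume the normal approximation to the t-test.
Power ≈ 0.65; the study is underpowered (power < 0.80)

Power calculation (two-sample t-test, normal approximation):
z_β = d · √(n/2) - z_α
z_β = 0.29 · √(67/2) - 1.282
z_β = 0.29 · 5.788 - 1.282
z_β = 0.397

Power = Φ(z_β) = Φ(0.397) ≈ 0.654

Effect size d = 0.29 is small by Cohen's convention (0.2/0.5/0.8).

Threshold: power ≥ 0.80 is conventionally adequate.
Power ≈ 0.65 → the study is underpowered (power < 0.80).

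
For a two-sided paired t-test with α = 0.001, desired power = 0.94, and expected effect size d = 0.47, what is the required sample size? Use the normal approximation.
n = 107 pairs

Sample size formula (paired t-test, normal approximation):
n = ((z_{α/2} + z_β) / d)²

z_{α/2} = 3.291 (for α = 0.001, two-sided)
z_β = 1.555 (for power = 0.94)
d = 0.47

n = ((3.291 + 1.555) / 0.47)²
n = (10.311)²
n ≈ 106.32
Round up to the next whole number: n = 107 pairs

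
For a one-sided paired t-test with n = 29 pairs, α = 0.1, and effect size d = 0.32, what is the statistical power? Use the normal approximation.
Power ≈ 0.67

Power calculation (paired t-test, normal approximation):
z_β = d · √n - z_α
z_β = 0.32 · √29 - 1.282
z_β = 0.32 · 5.385 - 1.282
z_β = 0.442

Power = Φ(z_β) = Φ(0.442) ≈ 0.671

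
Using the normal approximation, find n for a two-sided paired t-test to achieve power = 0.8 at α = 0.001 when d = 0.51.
n = 66 pairs

Sample size formula (paired t-test, normal approximation):
n = ((z_{α/2} + z_β) / d)²

z_{α/2} = 3.291 (for α = 0.001, two-sided)
z_β = 0.842 (for power = 0.8)
d = 0.51

n = ((3.291 + 0.842) / 0.51)²
n = (8.104)²
n ≈ 65.67
Round up to the next whole number: n = 66 pairs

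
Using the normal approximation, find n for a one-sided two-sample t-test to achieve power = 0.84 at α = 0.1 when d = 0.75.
n = 19 per group

Sample size formula (two-sample t-test, normal approximation):
n = 2 · ((z_α + z_β) / d)²

z_α = 1.282 (for α = 0.1, one-sided)
z_β = 0.994 (for power = 0.84)
d = 0.75

n = 2 · ((1.282 + 0.994) / 0.75)²
n = 2 · (3.035)²
n ≈ 18.42
Round up to the next whole number: n = 19 per group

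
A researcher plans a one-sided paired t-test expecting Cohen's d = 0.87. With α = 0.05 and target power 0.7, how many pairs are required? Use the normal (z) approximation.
n = 7 pairs

Sample size formula (paired t-test, normal approximation):
n = ((z_α + z_β) / d)²

z_α = 1.645 (for α = 0.05, one-sided)
z_β = 0.524 (for power = 0.7)
d = 0.87

n = ((1.645 + 0.524) / 0.87)²
n = (2.493)²
n ≈ 6.22
Round up to the next whole number: n = 7 pairs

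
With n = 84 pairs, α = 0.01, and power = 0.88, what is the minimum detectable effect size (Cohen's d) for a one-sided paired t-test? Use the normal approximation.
d ≈ 0.38

Minimum detectable effect (paired t-test, normal approximation):
d = (z_α + z_β) / √n
d = (2.326 + 1.175) / √84
d = 3.501 / 9.165
d ≈ 0.38

By Cohen's convention (0.2 small / 0.5 medium / 0.8 large): small effect.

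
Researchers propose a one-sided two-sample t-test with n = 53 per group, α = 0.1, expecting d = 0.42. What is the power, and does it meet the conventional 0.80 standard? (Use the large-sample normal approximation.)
Power ≈ 0.81; the study is adequately powered (power ≥ 0.80)

Power calculation (two-sample t-test, normal approximation):
z_β = d · √(n/2) - z_α
z_β = 0.42 · √(53/2) - 1.282
z_β = 0.42 · 5.148 - 1.282
z_β = 0.881

Power = Φ(z_β) = Φ(0.881) ≈ 0.811

Effect size d = 0.42 is small by Cohen's convention (0.2/0.5/0.8).

Threshold: power ≥ 0.80 is conventionally adequate.
Power ≈ 0.81 → the study is adequately powered (power ≥ 0.80).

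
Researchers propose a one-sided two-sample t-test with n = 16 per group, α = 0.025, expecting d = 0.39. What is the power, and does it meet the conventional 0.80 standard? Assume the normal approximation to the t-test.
Power ≈ 0.20; the study is underpowered (power < 0.80)

Power calculation (two-sample t-test, normal approximation):
z_β = d · √(n/2) - z_α
z_β = 0.39 · √(16/2) - 1.960
z_β = 0.39 · 2.828 - 1.960
z_β = -0.857

Power = Φ(z_β) = Φ(-0.857) ≈ 0.196

Effect size d = 0.39 is small by Cohen's convention (0.2/0.5/0.8).

Threshold: power ≥ 0.80 is conventionally adequate.
Power ≈ 0.20 → the study is underpowered (power < 0.80).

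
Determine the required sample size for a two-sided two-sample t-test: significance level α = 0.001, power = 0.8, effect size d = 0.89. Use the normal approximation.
n = 44 per group

Sample size formula (two-sample t-test, normal approximation):
n = 2 · ((z_{α/2} + z_β) / d)²

z_{α/2} = 3.291 (for α = 0.001, two-sided)
z_β = 0.842 (for power = 0.8)
d = 0.89

n = 2 · ((3.291 + 0.842) / 0.89)²
n = 2 · (4.644)²
n ≈ 43.13
Round up to the next whole number: n = 44 per group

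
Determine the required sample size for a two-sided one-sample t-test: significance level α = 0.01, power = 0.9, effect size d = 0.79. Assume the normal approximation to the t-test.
n = 24

Sample size formula (one-sample t-test, normal approximation):
n = ((z_{α/2} + z_β) / d)²

z_{α/2} = 2.576 (for α = 0.01, two-sided)
z_β = 1.282 (for power = 0.9)
d = 0.79

n = ((2.576 + 1.282) / 0.79)²
n = (4.884)²
n ≈ 23.85
Round up to the next whole number: n = 24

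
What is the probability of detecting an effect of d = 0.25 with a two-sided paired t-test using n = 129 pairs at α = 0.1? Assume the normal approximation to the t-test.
Power ≈ 0.88

Power calculation (paired t-test, normal approximation):
z_β = d · √n - z_{α/2}
z_β = 0.25 · √129 - 1.645
z_β = 0.25 · 11.358 - 1.645
z_β = 1.195

Power = Φ(z_β) = Φ(1.195) ≈ 0.884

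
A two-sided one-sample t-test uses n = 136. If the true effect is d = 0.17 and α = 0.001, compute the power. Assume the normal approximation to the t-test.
Power ≈ 0.10

Power calculation (one-sample t-test, normal approximation):
z_β = d · √n - z_{α/2}
z_β = 0.17 · √136 - 3.291
z_β = 0.17 · 11.662 - 3.291
z_β = -1.308

Power = Φ(z_β) = Φ(-1.308) ≈ 0.095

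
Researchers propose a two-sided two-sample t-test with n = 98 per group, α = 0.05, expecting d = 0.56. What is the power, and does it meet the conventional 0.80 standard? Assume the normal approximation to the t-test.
Power ≈ 0.98; the study is adequately powered (power ≥ 0.80)

Power calculation (two-sample t-test, normal approximation):
z_β = d · √(n/2) - z_{α/2}
z_β = 0.56 · √(98/2) - 1.960
z_β = 0.56 · 7.000 - 1.960
z_β = 1.960

Power = Φ(z_β) = Φ(1.960) ≈ 0.975

Effect size d = 0.56 is medium by Cohen's convention (0.2/0.5/0.8).

Threshold: power ≥ 0.80 is conventionally adequate.
Power ≈ 0.98 → the study is adequately powered (power ≥ 0.80).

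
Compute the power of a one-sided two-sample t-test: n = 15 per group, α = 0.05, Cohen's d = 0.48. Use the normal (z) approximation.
Power ≈ 0.37

Power calculation (two-sample t-test, normal approximation):
z_β = d · √(n/2) - z_α
z_β = 0.48 · √(15/2) - 1.645
z_β = 0.48 · 2.739 - 1.645
z_β = -0.330

Power = Φ(z_β) = Φ(-0.330) ≈ 0.371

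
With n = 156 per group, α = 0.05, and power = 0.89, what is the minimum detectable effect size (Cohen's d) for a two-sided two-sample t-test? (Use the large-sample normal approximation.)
d ≈ 0.36

Minimum detectable effect (two-sample t-test, normal approximation):
d = (z_{α/2} + z_β) / √(n/2)
d = (1.960 + 1.227) / √(156/2)
d = 3.186 / 8.832
d ≈ 0.36

By Cohen's convention (0.2 small / 0.5 medium / 0.8 large): small effect.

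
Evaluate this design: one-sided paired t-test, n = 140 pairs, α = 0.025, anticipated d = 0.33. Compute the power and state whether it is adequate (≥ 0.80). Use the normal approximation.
Power ≈ 0.97; the study is adequately powered (power ≥ 0.80)

Power calculation (paired t-test, normal approximation):
z_β = d · √n - z_α
z_β = 0.33 · √140 - 1.960
z_β = 0.33 · 11.832 - 1.960
z_β = 1.945

Power = Φ(z_β) = Φ(1.945) ≈ 0.974

Effect size d = 0.33 is small by Cohen's convention (0.2/0.5/0.8).

Threshold: power ≥ 0.80 is conventionally adequate.
Power ≈ 0.97 → the study is adequately powered (power ≥ 0.80).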